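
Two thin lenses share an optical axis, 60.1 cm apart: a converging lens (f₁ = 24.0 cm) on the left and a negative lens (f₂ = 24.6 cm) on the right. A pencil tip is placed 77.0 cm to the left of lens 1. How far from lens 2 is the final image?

Lens 1: 1/d_i1 = 1/f₁ − 1/d_o1 = 1/(24.0) − 1/(77.0) = 0.02868, so d_i1 = 34.87 cm.
The intermediate image is 34.87 cm to the right of lens 1, which is 60.1 − (34.87) = 25.23 cm to the left of lens 2, so d_o2 = +25.23 cm.
Lens 2 is diverging, so f₂ = −24.6 cm.
Lens 2: 1/d_i2 = 1/f₂ − 1/d_o2 = 1/(-24.6) − 1/(25.23) = -0.08029, so d_i2 = -12.5 cm.
The final image is virtual, 12.5 cm to the left of lens 2 (overall magnification ≈ -0.22).

12.5 cm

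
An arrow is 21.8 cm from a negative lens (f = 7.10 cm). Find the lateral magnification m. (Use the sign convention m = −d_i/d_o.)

For a negative lens, f = -7.10 cm.
1/d_i = 1/f − 1/d_o = 1/(-7.100) − 1/(21.8) = -0.1867, so d_i = -5.356 cm.
m = −d_i/d_o = −(-5.356)/(21.8) = +0.246.
The image is virtual, upright and reduced, on the same side as the object.

m = +0.246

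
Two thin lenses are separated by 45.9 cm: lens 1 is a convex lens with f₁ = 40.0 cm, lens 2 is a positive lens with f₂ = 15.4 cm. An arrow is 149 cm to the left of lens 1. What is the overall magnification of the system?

m = -0.234

Lens 1: 1/d_i1 = 1/(40.0) − 1/(149) = 0.01829, so d_i1 = 54.68 cm; m₁ = −d_i1/d_o1 = -0.3670.
d_o2 = 45.9 − (54.68) = -8.780 cm (virtual object).
Lens 2: 1/d_i2 = 1/(15.4) − 1/(-8.780) = 0.1788, so d_i2 = 5.592 cm; m₂ = −d_i2/d_o2 = +0.6369.
m = m₁·m₂ = (-0.3670)(+0.6369) = -0.234.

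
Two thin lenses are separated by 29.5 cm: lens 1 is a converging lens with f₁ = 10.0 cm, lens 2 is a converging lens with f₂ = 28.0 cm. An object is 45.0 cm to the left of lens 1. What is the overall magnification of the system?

Lens 1: 1/d_i1 = 1/(10.0) − 1/(45.0) = 0.07778, so d_i1 = 12.86 cm; m₁ = −d_i1/d_o1 = -0.2858.
d_o2 = 29.5 − (12.86) = 16.64 cm.
Lens 2: 1/d_i2 = 1/(28.0) − 1/(16.64) = -0.02438, so d_i2 = -41.01 cm; m₂ = −d_i2/d_o2 = +2.465.
m = m₁·m₂ = (-0.2858)(+2.465) = -0.704.

m = -0.704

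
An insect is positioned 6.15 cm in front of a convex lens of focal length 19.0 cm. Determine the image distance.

9.09 cm

Thin-lens equation: 1/v = 1/f − 1/u = 1/(19.00) − 1/(6.15) = 0.05263 − 0.1626 = -0.1100, so v = -9.09 cm.
The image is virtual, upright and enlarged, on the same side as the object.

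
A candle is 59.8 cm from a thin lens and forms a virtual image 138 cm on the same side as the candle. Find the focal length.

Virtual image ⇒ d_i = −138 cm.
1/f = 1/d_o + 1/d_i = 1/(59.8) + 1/(-138) = 0.009476, so f = 106 cm.
Since f is positive, the thin lens is converging.

f = 106 cm (converging)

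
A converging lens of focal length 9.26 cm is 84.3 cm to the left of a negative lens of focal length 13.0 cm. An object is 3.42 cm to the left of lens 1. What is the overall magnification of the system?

m = +0.201

Lens 1: 1/d_i1 = 1/(9.26) − 1/(3.42) = -0.1844, so d_i1 = -5.423 cm; m₁ = −d_i1/d_o1 = +1.586.
d_o2 = 84.3 − (-5.423) = 89.72 cm.
f₂ = −13.0 cm (diverging).
Lens 2: 1/d_i2 = 1/(-13.0) − 1/(89.72) = -0.08807, so d_i2 = -11.35 cm; m₂ = −d_i2/d_o2 = +0.1266.
m = m₁·m₂ = (+1.586)(+0.1266) = +0.201.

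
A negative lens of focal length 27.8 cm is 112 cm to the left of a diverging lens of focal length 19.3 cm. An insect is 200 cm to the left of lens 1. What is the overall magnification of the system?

f₁ = −27.8 cm (diverging).
Lens 1: 1/d_i1 = 1/(-27.8) − 1/(200) = -0.04097, so d_i1 = -24.41 cm; m₁ = −d_i1/d_o1 = +0.1221.
d_o2 = 112 − (-24.41) = 136.4 cm.
f₂ = −19.3 cm (diverging).
Lens 2: 1/d_i2 = 1/(-19.3) − 1/(136.4) = -0.05914, so d_i2 = -16.91 cm; m₂ = −d_i2/d_o2 = +0.1240.
m = m₁·m₂ = (+0.1221)(+0.1240) = +0.0151.

m = +0.0151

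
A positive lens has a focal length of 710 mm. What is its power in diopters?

P = +1.41 D

f = 71.0 cm = 0.710 m.
P = 1/f = 1/(0.710 m) = +1.41 D.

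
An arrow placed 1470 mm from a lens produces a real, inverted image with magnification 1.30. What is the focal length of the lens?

f = 831 mm (converging)

m = −d_i/d_o ⇒ d_i = −m·d_o = −(-1.30)·(1470) = 1911 mm.
1/f = 1/d_o + 1/d_i = 1/(1470) + 1/(1911) = 0.001204, so f = 831 mm.
Since f is positive, the lens is converging.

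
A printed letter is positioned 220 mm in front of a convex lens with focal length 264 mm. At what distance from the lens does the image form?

1320 mm

Lens equation: 1/v = 1/f − 1/u = 1/(264.0) − 1/(220) = 0.003788 − 0.004545 = -0.0007576, so v = -1320 mm.
The image is virtual, upright and enlarged, on the same side as the object.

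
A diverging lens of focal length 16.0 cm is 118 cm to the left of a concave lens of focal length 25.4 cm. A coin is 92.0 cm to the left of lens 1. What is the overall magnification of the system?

m = +0.0240

f₁ = −16.0 cm (diverging).
Lens 1: 1/d_i1 = 1/(-16.0) − 1/(92.0) = -0.07337, so d_i1 = -13.63 cm; m₁ = −d_i1/d_o1 = +0.1482.
d_o2 = 118 − (-13.63) = 131.6 cm.
f₂ = −25.4 cm (diverging).
Lens 2: 1/d_i2 = 1/(-25.4) − 1/(131.6) = -0.04697, so d_i2 = -21.29 cm; m₂ = −d_i2/d_o2 = +0.1618.
m = m₁·m₂ = (+0.1482)(+0.1618) = +0.0240.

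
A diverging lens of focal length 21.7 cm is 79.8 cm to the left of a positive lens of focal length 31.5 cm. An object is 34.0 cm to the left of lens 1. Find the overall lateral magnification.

f₁ = −21.7 cm (diverging).
Lens 1: 1/d_i1 = 1/(-21.7) − 1/(34.0) = -0.07549, so d_i1 = -13.25 cm; m₁ = −d_i1/d_o1 = +0.3897.
d_o2 = 79.8 − (-13.25) = 93.05 cm.
Lens 2: 1/d_i2 = 1/(31.5) − 1/(93.05) = 0.02100, so d_i2 = 47.62 cm; m₂ = −d_i2/d_o2 = -0.5118.
m = m₁·m₂ = (+0.3897)(-0.5118) = -0.199.

m = -0.199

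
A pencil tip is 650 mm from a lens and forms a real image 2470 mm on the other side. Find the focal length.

f = 515 mm (converging)

Real image ⇒ d_i = +2470 mm.
1/f = 1/d_o + 1/d_i = 1/(650) + 1/(2470) = 0.001943, so f = 515 mm.
Since f is positive, the lens is converging.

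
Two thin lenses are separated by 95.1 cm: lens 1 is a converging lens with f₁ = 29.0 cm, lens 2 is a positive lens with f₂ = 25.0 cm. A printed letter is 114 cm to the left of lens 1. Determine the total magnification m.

Lens 1: 1/d_i1 = 1/(29.0) − 1/(114) = 0.02571, so d_i1 = 38.89 cm; m₁ = −d_i1/d_o1 = -0.3411.
d_o2 = 95.1 − (38.89) = 56.21 cm.
Lens 2: 1/d_i2 = 1/(25.0) − 1/(56.21) = 0.02221, so d_i2 = 45.03 cm; m₂ = −d_i2/d_o2 = -0.8010.
m = m₁·m₂ = (-0.3411)(-0.8010) = +0.273.

m = +0.273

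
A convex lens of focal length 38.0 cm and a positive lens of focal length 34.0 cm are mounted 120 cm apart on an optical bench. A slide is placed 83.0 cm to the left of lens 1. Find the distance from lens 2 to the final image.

Lens 1: 1/d_i1 = 1/f₁ − 1/d_o1 = 1/(38.0) − 1/(83.0) = 0.01427, so d_i1 = 70.09 cm.
The intermediate image is 70.09 cm to the right of lens 1, which is 120 − (70.09) = 49.91 cm to the left of lens 2, so d_o2 = +49.91 cm.
Lens 2: 1/d_i2 = 1/f₂ − 1/d_o2 = 1/(34.0) − 1/(49.91) = 0.009376, so d_i2 = 107 cm.
The final image is real, 107 cm to the right of lens 2 (overall magnification ≈ 1.8).

107 cm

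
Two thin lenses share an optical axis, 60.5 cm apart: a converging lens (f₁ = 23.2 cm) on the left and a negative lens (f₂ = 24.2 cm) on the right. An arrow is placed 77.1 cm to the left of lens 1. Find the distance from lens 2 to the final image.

12.8 cm

Lens 1: 1/d_i1 = 1/f₁ − 1/d_o1 = 1/(23.2) − 1/(77.1) = 0.03013, so d_i1 = 33.19 cm.
The intermediate image is 33.19 cm to the right of lens 1, which is 60.5 − (33.19) = 27.31 cm to the left of lens 2, so d_o2 = +27.31 cm.
Lens 2 is diverging, so f₂ = −24.2 cm.
Lens 2: 1/d_i2 = 1/f₂ − 1/d_o2 = 1/(-24.2) − 1/(27.31) = -0.07794, so d_i2 = -12.8 cm.
The final image is virtual, 12.8 cm to the left of lens 2 (overall magnification ≈ -0.20).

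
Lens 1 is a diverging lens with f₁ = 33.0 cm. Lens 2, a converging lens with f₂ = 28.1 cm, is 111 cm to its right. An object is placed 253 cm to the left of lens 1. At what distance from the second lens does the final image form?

Lens 1 is diverging, so f₁ = −33.0 cm.
Lens 1: 1/d_i1 = 1/f₁ − 1/d_o1 = 1/(-33.0) − 1/(253) = -0.03426, so d_i1 = -29.19 cm.
The intermediate image is 29.19 cm to the left of lens 1 (virtual), which is 111 − (-29.19) = 140.2 cm to the left of lens 2, so d_o2 = +140.2 cm.
Lens 2: 1/d_i2 = 1/f₂ − 1/d_o2 = 1/(28.1) − 1/(140.2) = 0.02845, so d_i2 = 35.1 cm.
The final image is real, 35.1 cm to the right of lens 2 (overall magnification ≈ -0.029).

35.1 cm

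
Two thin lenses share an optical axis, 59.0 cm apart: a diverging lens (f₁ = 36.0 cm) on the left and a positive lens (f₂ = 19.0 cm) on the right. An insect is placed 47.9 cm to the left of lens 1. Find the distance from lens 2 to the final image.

25.0 cm

Lens 1 is diverging, so f₁ = −36.0 cm.
Lens 1: 1/d_i1 = 1/f₁ − 1/d_o1 = 1/(-36.0) − 1/(47.9) = -0.04865, so d_i1 = -20.55 cm.
The intermediate image is 20.55 cm to the left of lens 1 (virtual), which is 59.0 − (-20.55) = 79.55 cm to the left of lens 2, so d_o2 = +79.55 cm.
Lens 2: 1/d_i2 = 1/f₂ − 1/d_o2 = 1/(19.0) − 1/(79.55) = 0.04006, so d_i2 = 25.0 cm.
The final image is real, 25.0 cm to the right of lens 2 (overall magnification ≈ -0.13).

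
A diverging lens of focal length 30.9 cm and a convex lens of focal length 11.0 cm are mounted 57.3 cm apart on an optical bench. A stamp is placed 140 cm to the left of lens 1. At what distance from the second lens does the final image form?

Lens 1 is diverging, so f₁ = −30.9 cm.
Lens 1: 1/d_i1 = 1/f₁ − 1/d_o1 = 1/(-30.9) − 1/(140) = -0.03951, so d_i1 = -25.31 cm.
The intermediate image is 25.31 cm to the left of lens 1 (virtual), which is 57.3 − (-25.31) = 82.61 cm to the left of lens 2, so d_o2 = +82.61 cm.
Lens 2: 1/d_i2 = 1/f₂ − 1/d_o2 = 1/(11.0) − 1/(82.61) = 0.07880, so d_i2 = 12.7 cm.
The final image is real, 12.7 cm to the right of lens 2 (overall magnification ≈ -0.028).

12.7 cm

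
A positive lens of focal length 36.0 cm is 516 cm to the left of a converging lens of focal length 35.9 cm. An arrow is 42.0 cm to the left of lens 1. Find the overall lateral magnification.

m = +0.944

Lens 1: 1/d_i1 = 1/(36.0) − 1/(42.0) = 0.003968, so d_i1 = 252.0 cm; m₁ = −d_i1/d_o1 = -6.000.
d_o2 = 516 − (252.0) = 264.0 cm.
Lens 2: 1/d_i2 = 1/(35.9) − 1/(264.0) = 0.02407, so d_i2 = 41.55 cm; m₂ = −d_i2/d_o2 = -0.1574.
m = m₁·m₂ = (-6.000)(-0.1574) = +0.944.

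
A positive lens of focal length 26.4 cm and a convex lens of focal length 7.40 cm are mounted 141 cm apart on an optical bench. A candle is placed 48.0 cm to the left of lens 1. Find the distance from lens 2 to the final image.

Lens 1: 1/d_i1 = 1/f₁ − 1/d_o1 = 1/(26.4) − 1/(48.0) = 0.01705, so d_i1 = 58.67 cm.
The intermediate image is 58.67 cm to the right of lens 1, which is 141 − (58.67) = 82.33 cm to the left of lens 2, so d_o2 = +82.33 cm.
Lens 2: 1/d_i2 = 1/f₂ − 1/d_o2 = 1/(7.40) − 1/(82.33) = 0.1230, so d_i2 = 8.13 cm.
The final image is real, 8.13 cm to the right of lens 2 (overall magnification ≈ 0.12).

8.13 cm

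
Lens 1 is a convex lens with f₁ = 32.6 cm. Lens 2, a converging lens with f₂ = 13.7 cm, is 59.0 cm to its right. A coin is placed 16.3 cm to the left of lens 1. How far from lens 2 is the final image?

16.1 cm

Lens 1: 1/d_i1 = 1/f₁ − 1/d_o1 = 1/(32.6) − 1/(16.3) = -0.03067, so d_i1 = -32.60 cm.
The intermediate image is 32.60 cm to the left of lens 1 (virtual), which is 59.0 − (-32.60) = 91.60 cm to the left of lens 2, so d_o2 = +91.60 cm.
Lens 2: 1/d_i2 = 1/f₂ − 1/d_o2 = 1/(13.7) − 1/(91.60) = 0.06208, so d_i2 = 16.1 cm.
The final image is real, 16.1 cm to the right of lens 2 (overall magnification ≈ -0.35).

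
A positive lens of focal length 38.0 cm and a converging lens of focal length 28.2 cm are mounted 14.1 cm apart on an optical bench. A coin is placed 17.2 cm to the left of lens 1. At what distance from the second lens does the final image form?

Lens 1: 1/d_i1 = 1/f₁ − 1/d_o1 = 1/(38.0) − 1/(17.2) = -0.03182, so d_i1 = -31.42 cm.
The intermediate image is 31.42 cm to the left of lens 1 (virtual), which is 14.1 − (-31.42) = 45.52 cm to the left of lens 2, so d_o2 = +45.52 cm.
Lens 2: 1/d_i2 = 1/f₂ − 1/d_o2 = 1/(28.2) − 1/(45.52) = 0.01349, so d_i2 = 74.1 cm.
The final image is real, 74.1 cm to the right of lens 2 (overall magnification ≈ -3.0).

74.1 cm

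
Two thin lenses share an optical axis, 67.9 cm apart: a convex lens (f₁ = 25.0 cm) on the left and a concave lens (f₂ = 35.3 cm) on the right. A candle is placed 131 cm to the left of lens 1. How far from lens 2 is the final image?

18.1 cm

Lens 1: 1/d_i1 = 1/f₁ − 1/d_o1 = 1/(25.0) − 1/(131) = 0.03237, so d_i1 = 30.90 cm.
The intermediate image is 30.90 cm to the right of lens 1, which is 67.9 − (30.90) = 37.00 cm to the left of lens 2, so d_o2 = +37.00 cm.
Lens 2 is diverging, so f₂ = −35.3 cm.
Lens 2: 1/d_i2 = 1/f₂ − 1/d_o2 = 1/(-35.3) − 1/(37.00) = -0.05536, so d_i2 = -18.1 cm.
The final image is virtual, 18.1 cm to the left of lens 2 (overall magnification ≈ -0.12).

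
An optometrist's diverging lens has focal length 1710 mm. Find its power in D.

P = -0.585 D

For a diverging lens, f = −1710 mm.
f = -171 cm = -1.71 m.
P = 1/f = 1/(-1.71 m) = -0.585 D.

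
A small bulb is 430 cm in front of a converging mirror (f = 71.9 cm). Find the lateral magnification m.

m = -0.201

1/d_i = 1/f − 1/d_o = 1/(71.90) − 1/(430) = 0.01158, so d_i = 86.34 cm.
m = −d_i/d_o = −(86.34)/(430) = -0.201.
The image is real, inverted and reduced, in front of the mirror.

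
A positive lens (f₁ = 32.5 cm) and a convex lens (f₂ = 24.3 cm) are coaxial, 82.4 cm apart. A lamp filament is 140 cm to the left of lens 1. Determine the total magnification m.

m = +0.466

Lens 1: 1/d_i1 = 1/(32.5) − 1/(140) = 0.02363, so d_i1 = 42.33 cm; m₁ = −d_i1/d_o1 = -0.3024.
d_o2 = 82.4 − (42.33) = 40.07 cm.
Lens 2: 1/d_i2 = 1/(24.3) − 1/(40.07) = 0.01620, so d_i2 = 61.74 cm; m₂ = −d_i2/d_o2 = -1.541.
m = m₁·m₂ = (-0.3024)(-1.541) = +0.466.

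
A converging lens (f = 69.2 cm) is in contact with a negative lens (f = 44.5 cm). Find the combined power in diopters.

P = -0.802 D

P₁ = 1/f₁ = 1/(0.692 m) = +1.445 D; P₂ = 1/f₂ = 1/(-0.445 m) = -2.247 D.
For thin lenses in contact, P = P₁ + P₂ = (+1.445) + (-2.247) = -0.802 D.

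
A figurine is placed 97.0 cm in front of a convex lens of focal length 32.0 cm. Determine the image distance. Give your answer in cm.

Thin-lens equation: 1/d_i = 1/f − 1/d_o = 1/(32.00) − 1/(97.0) = 0.03125 − 0.01031 = 0.02094, so d_i = 47.8 cm.
The image is real, inverted and reduced, on the far side of the lens.

47.8 cm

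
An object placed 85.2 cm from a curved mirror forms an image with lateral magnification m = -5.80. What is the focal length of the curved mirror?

f = 72.7 cm (concave)

m = −d_i/d_o ⇒ d_i = −m·d_o = −(-5.80)·(85.2) = 494.2 cm.
1/f = 1/d_o + 1/d_i = 1/(85.2) + 1/(494.2) = 0.01376, so f = 72.7 cm.
Since f is positive, the curved mirror is concave.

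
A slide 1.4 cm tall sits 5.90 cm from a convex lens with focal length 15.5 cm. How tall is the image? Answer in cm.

1/d_i = 1/f − 1/d_o = 1/(15.50) − 1/(5.90) = -0.1050, so d_i = -9.526 cm.
m = −d_i/d_o = +1.615.
|h_i| = |m|·h_o = 1.615 × 1.4 = 2.26 cm. The image is virtual, upright and enlarged, on the same side as the object.

2.26 cm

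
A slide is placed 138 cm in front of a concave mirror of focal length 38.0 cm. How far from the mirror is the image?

Mirror equation: 1/s_i = 1/f − 1/s_o = 1/(38.00) − 1/(138) = 0.02632 − 0.007246 = 0.01907, so s_i = 52.4 cm.
The image is real, inverted and reduced, in front of the mirror.

52.4 cm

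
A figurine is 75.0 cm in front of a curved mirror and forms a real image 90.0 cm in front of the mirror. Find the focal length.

Real image ⇒ d_i = +90.0 cm.
1/f = 1/d_o + 1/d_i = 1/(75.0) + 1/(90.0) = 0.02444, so f = 40.9 cm.
Since f is positive, the curved mirror is concave.

f = 40.9 cm (concave)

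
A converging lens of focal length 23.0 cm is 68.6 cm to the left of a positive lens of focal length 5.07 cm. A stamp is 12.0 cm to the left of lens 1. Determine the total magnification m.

Lens 1: 1/d_i1 = 1/(23.0) − 1/(12.0) = -0.03986, so d_i1 = -25.09 cm; m₁ = −d_i1/d_o1 = +2.091.
d_o2 = 68.6 − (-25.09) = 93.69 cm.
Lens 2: 1/d_i2 = 1/(5.07) − 1/(93.69) = 0.1866, so d_i2 = 5.360 cm; m₂ = −d_i2/d_o2 = -0.05721.
m = m₁·m₂ = (+2.091)(-0.05721) = -0.120.

m = -0.120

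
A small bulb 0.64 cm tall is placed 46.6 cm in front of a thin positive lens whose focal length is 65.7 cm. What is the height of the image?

1/d_i = 1/f − 1/d_o = 1/(65.70) − 1/(46.6) = -0.006239, so d_i = -160.3 cm.
m = −d_i/d_o = +3.440.
|h_i| = |m|·h_o = 3.440 × 0.64 = 2.20 cm. The image is virtual, upright and enlarged, on the same side as the object.

2.20 cm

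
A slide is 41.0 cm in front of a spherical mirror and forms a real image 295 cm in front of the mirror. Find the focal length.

f = 36.0 cm (concave)

Real image ⇒ d_i = +295 cm.
1/f = 1/d_o + 1/d_i = 1/(41.0) + 1/(295) = 0.02778, so f = 36.0 cm.
Since f is positive, the spherical mirror is concave.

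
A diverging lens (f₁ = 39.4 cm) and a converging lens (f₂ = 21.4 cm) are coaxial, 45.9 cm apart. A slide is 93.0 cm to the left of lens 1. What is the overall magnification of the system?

m = -0.122

f₁ = −39.4 cm (diverging).
Lens 1: 1/d_i1 = 1/(-39.4) − 1/(93.0) = -0.03613, so d_i1 = -27.68 cm; m₁ = −d_i1/d_o1 = +0.2976.
d_o2 = 45.9 − (-27.68) = 73.58 cm.
Lens 2: 1/d_i2 = 1/(21.4) − 1/(73.58) = 0.03314, so d_i2 = 30.18 cm; m₂ = −d_i2/d_o2 = -0.4101.
m = m₁·m₂ = (+0.2976)(-0.4101) = -0.122.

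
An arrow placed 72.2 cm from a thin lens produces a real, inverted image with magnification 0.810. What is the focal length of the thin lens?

m = −d_i/d_o ⇒ d_i = −m·d_o = −(-0.810)·(72.2) = 58.48 cm.
1/f = 1/d_o + 1/d_i = 1/(72.2) + 1/(58.48) = 0.03095, so f = 32.3 cm.
Since f is positive, the thin lens is converging.

f = 32.3 cm (converging)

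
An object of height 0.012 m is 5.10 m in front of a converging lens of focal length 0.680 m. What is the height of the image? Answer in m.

1/d_i = 1/f − 1/d_o = 1/(0.6800) − 1/(5.10) = 1.275, so d_i = 0.7846 m.
m = −d_i/d_o = -0.1538.
|h_i| = |m|·h_o = 0.1538 × 0.012 = 0.00185 m. The image is real, inverted and reduced, on the far side of the lens.

0.00185 m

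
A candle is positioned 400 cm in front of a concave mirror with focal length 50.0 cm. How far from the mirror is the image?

Mirror equation: 1/v = 1/f − 1/u = 1/(50.00) − 1/(400) = 0.02000 − 0.002500 = 0.01750, so v = 57.1 cm.
The image is real, inverted and reduced, in front of the mirror.

57.1 cm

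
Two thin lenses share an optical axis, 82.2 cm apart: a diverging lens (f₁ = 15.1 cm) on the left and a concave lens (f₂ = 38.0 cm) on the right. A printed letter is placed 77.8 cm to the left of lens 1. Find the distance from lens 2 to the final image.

Lens 1 is diverging, so f₁ = −15.1 cm.
Lens 1: 1/d_i1 = 1/f₁ − 1/d_o1 = 1/(-15.1) − 1/(77.8) = -0.07908, so d_i1 = -12.65 cm.
The intermediate image is 12.65 cm to the left of lens 1 (virtual), which is 82.2 − (-12.65) = 94.85 cm to the left of lens 2, so d_o2 = +94.85 cm.
Lens 2 is diverging, so f₂ = −38.0 cm.
Lens 2: 1/d_i2 = 1/f₂ − 1/d_o2 = 1/(-38.0) − 1/(94.85) = -0.03686, so d_i2 = -27.1 cm.
The final image is virtual, 27.1 cm to the left of lens 2 (overall magnification ≈ 0.046).

27.1 cm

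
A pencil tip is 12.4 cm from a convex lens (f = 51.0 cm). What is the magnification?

1/d_i = 1/f − 1/d_o = 1/(51.00) − 1/(12.4) = -0.06104, so d_i = -16.38 cm.
m = −d_i/d_o = −(-16.38)/(12.4) = +1.32.
The image is virtual, upright and enlarged, on the same side as the object.

m = +1.32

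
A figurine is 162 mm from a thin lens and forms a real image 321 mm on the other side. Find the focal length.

Real image ⇒ d_i = +321 mm.
1/f = 1/d_o + 1/d_i = 1/(162) + 1/(321) = 0.009288, so f = 108 mm.
Since f is positive, the thin lens is converging.

f = 108 mm (converging)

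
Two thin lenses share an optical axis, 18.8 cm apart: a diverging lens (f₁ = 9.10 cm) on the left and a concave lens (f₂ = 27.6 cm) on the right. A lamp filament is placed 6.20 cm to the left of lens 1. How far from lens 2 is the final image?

Lens 1 is diverging, so f₁ = −9.10 cm.
Lens 1: 1/d_i1 = 1/f₁ − 1/d_o1 = 1/(-9.10) − 1/(6.20) = -0.2712, so d_i1 = -3.688 cm.
The intermediate image is 3.688 cm to the left of lens 1 (virtual), which is 18.8 − (-3.688) = 22.49 cm to the left of lens 2, so d_o2 = +22.49 cm.
Lens 2 is diverging, so f₂ = −27.6 cm.
Lens 2: 1/d_i2 = 1/f₂ − 1/d_o2 = 1/(-27.6) − 1/(22.49) = -0.08070, so d_i2 = -12.4 cm.
The final image is virtual, 12.4 cm to the left of lens 2 (overall magnification ≈ 0.33).

12.4 cm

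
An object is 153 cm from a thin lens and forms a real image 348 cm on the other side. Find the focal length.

Real image ⇒ d_i = +348 cm.
1/f = 1/d_o + 1/d_i = 1/(153) + 1/(348) = 0.009410, so f = 106 cm.
Since f is positive, the thin lens is converging.

f = 106 cm (converging)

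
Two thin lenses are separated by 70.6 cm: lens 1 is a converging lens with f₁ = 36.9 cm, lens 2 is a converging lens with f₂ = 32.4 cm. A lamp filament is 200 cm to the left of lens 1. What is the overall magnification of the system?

Lens 1: 1/d_i1 = 1/(36.9) − 1/(200) = 0.02210, so d_i1 = 45.25 cm; m₁ = −d_i1/d_o1 = -0.2263.
d_o2 = 70.6 − (45.25) = 25.35 cm.
Lens 2: 1/d_i2 = 1/(32.4) − 1/(25.35) = -0.008584, so d_i2 = -116.5 cm; m₂ = −d_i2/d_o2 = +4.596.
m = m₁·m₂ = (-0.2263)(+4.596) = -1.04.

m = -1.04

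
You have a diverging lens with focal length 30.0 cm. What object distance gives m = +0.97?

0.928 cm

For a diverging lens, f = -30.0 cm.
m = −d_i/d_o ⇒ d_i = −m·d_o.
1/f = 1/d_o + 1/d_i = 1/d_o − 1/(m·d_o) = (1 − 1/m)/d_o, so d_o = f(1 − 1/m) = (-30.00)(1 − 1/(+0.97)) = 0.928 cm.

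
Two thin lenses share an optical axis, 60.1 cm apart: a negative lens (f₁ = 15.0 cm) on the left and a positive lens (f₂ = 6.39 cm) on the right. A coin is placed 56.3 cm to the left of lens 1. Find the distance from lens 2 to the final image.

Lens 1 is diverging, so f₁ = −15.0 cm.
Lens 1: 1/d_i1 = 1/f₁ − 1/d_o1 = 1/(-15.0) − 1/(56.3) = -0.08443, so d_i1 = -11.84 cm.
The intermediate image is 11.84 cm to the left of lens 1 (virtual), which is 60.1 − (-11.84) = 71.94 cm to the left of lens 2, so d_o2 = +71.94 cm.
Lens 2: 1/d_i2 = 1/f₂ − 1/d_o2 = 1/(6.39) − 1/(71.94) = 0.1426, so d_i2 = 7.01 cm.
The final image is real, 7.01 cm to the right of lens 2 (overall magnification ≈ -0.021).

7.01 cm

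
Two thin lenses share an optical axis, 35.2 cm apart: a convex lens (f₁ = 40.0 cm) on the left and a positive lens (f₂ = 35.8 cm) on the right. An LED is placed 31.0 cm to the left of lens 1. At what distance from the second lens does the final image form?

Lens 1: 1/d_i1 = 1/f₁ − 1/d_o1 = 1/(40.0) − 1/(31.0) = -0.007258, so d_i1 = -137.8 cm.
The intermediate image is 137.8 cm to the left of lens 1 (virtual), which is 35.2 − (-137.8) = 173.0 cm to the left of lens 2, so d_o2 = +173.0 cm.
Lens 2: 1/d_i2 = 1/f₂ − 1/d_o2 = 1/(35.8) − 1/(173.0) = 0.02215, so d_i2 = 45.1 cm.
The final image is real, 45.1 cm to the right of lens 2 (overall magnification ≈ -1.2).

45.1 cm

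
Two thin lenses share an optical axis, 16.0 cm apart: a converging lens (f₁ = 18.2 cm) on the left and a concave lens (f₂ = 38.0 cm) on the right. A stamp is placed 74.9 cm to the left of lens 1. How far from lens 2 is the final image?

10.2 cm

Lens 1: 1/d_i1 = 1/f₁ − 1/d_o1 = 1/(18.2) − 1/(74.9) = 0.04159, so d_i1 = 24.04 cm.
The intermediate image is 24.04 cm to the right of lens 1, which lies 8.040 cm to the right of lens 2 — a virtual object — so d_o2 = −8.040 cm.
Lens 2 is diverging, so f₂ = −38.0 cm.
Lens 2: 1/d_i2 = 1/f₂ − 1/d_o2 = 1/(-38.0) − 1/(-8.040) = 0.09806, so d_i2 = 10.2 cm.
The final image is real, 10.2 cm to the right of lens 2 (overall magnification ≈ -0.41).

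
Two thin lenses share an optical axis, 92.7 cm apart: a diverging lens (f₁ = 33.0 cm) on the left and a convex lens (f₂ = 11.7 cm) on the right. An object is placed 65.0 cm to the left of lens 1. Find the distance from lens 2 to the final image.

Lens 1 is diverging, so f₁ = −33.0 cm.
Lens 1: 1/d_i1 = 1/f₁ − 1/d_o1 = 1/(-33.0) − 1/(65.0) = -0.04569, so d_i1 = -21.89 cm.
The intermediate image is 21.89 cm to the left of lens 1 (virtual), which is 92.7 − (-21.89) = 114.6 cm to the left of lens 2, so d_o2 = +114.6 cm.
Lens 2: 1/d_i2 = 1/f₂ − 1/d_o2 = 1/(11.7) − 1/(114.6) = 0.07674, so d_i2 = 13.0 cm.
The final image is real, 13.0 cm to the right of lens 2 (overall magnification ≈ -0.038).

13.0 cm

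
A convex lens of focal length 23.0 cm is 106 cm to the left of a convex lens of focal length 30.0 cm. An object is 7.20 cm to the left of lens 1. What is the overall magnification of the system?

Lens 1: 1/d_i1 = 1/(23.0) − 1/(7.20) = -0.09541, so d_i1 = -10.48 cm; m₁ = −d_i1/d_o1 = +1.456.
d_o2 = 106 − (-10.48) = 116.5 cm.
Lens 2: 1/d_i2 = 1/(30.0) − 1/(116.5) = 0.02475, so d_i2 = 40.40 cm; m₂ = −d_i2/d_o2 = -0.3468.
m = m₁·m₂ = (+1.456)(-0.3468) = -0.505.

m = -0.505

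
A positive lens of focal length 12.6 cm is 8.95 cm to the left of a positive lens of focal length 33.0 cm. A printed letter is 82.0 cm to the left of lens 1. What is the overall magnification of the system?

m = -0.154

Lens 1: 1/d_i1 = 1/(12.6) − 1/(82.0) = 0.06717, so d_i1 = 14.89 cm; m₁ = −d_i1/d_o1 = -0.1816.
d_o2 = 8.95 − (14.89) = -5.940 cm (virtual object).
Lens 2: 1/d_i2 = 1/(33.0) − 1/(-5.940) = 0.1987, so d_i2 = 5.034 cm; m₂ = −d_i2/d_o2 = +0.8475.
m = m₁·m₂ = (-0.1816)(+0.8475) = -0.154.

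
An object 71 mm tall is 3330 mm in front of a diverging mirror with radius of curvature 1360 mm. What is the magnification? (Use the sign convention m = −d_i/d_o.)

f = R/2 = 1360/2 = 680.0 mm; for a diverging mirror, f = -680.0 mm.
1/d_i = 1/f − 1/d_o = 1/(-680.0) − 1/(3330) = -0.001771, so d_i = -564.7 mm.
m = −d_i/d_o = −(-564.7)/(3330) = +0.170.
The image is virtual, upright and reduced, behind the mirror.

m = +0.170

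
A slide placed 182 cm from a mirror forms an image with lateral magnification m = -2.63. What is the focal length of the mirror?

m = −d_i/d_o ⇒ d_i = −m·d_o = −(-2.63)·(182) = 478.7 cm.
1/f = 1/d_o + 1/d_i = 1/(182) + 1/(478.7) = 0.007583, so f = 132 cm.
Since f is positive, the mirror is concave.

f = 132 cm (concave)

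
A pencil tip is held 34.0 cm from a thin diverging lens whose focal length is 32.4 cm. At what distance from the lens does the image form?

16.6 cm

For a diverging lens, f = -32.4 cm.
Thin-lens equation: 1/d_i = 1/f − 1/d_o = 1/(-32.40) − 1/(34.0) = -0.03086 − 0.02941 = -0.06028, so d_i = -16.6 cm.
The image is virtual, upright and reduced, on the same side as the object.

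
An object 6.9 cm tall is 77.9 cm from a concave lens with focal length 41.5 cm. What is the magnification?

m = +0.348

For a concave lens, f = -41.5 cm.
1/d_i = 1/f − 1/d_o = 1/(-41.50) − 1/(77.9) = -0.03693, so d_i = -27.08 cm.
m = −d_i/d_o = −(-27.08)/(77.9) = +0.348.
The image is virtual, upright and reduced, on the same side as the object.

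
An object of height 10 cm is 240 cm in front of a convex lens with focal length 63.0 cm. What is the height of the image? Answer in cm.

1/d_i = 1/f − 1/d_o = 1/(63.00) − 1/(240) = 0.01171, so d_i = 85.42 cm.
m = −d_i/d_o = -0.3559.
|h_i| = |m|·h_o = 0.3559 × 10 = 3.56 cm. The image is real, inverted and reduced, on the far side of the lens.

3.56 cm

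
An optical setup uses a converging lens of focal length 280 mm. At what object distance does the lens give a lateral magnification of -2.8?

380 mm

m = −d_i/d_o ⇒ d_i = −m·d_o.
1/f = 1/d_o + 1/d_i = 1/d_o − 1/(m·d_o) = (1 − 1/m)/d_o, so d_o = f(1 − 1/m) = (280.0)(1 − 1/(-2.8)) = 380 mm.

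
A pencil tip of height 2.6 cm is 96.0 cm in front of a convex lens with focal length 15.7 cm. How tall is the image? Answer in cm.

1/d_i = 1/f − 1/d_o = 1/(15.70) − 1/(96.0) = 0.05328, so d_i = 18.77 cm.
m = −d_i/d_o = -0.1955.
|h_i| = |m|·h_o = 0.1955 × 2.6 = 0.508 cm. The image is real, inverted and reduced, on the far side of the lens.

0.508 cm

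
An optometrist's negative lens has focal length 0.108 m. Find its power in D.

P = -9.26 D

For a negative lens, f = −0.108 m.
P = 1/f = 1/(-0.108 m) = -9.26 D.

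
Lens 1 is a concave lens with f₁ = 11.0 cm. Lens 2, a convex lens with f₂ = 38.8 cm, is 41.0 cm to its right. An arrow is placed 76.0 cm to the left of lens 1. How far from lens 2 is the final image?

Lens 1 is diverging, so f₁ = −11.0 cm.
Lens 1: 1/d_i1 = 1/f₁ − 1/d_o1 = 1/(-11.0) − 1/(76.0) = -0.1041, so d_i1 = -9.609 cm.
The intermediate image is 9.609 cm to the left of lens 1 (virtual), which is 41.0 − (-9.609) = 50.61 cm to the left of lens 2, so d_o2 = +50.61 cm.
Lens 2: 1/d_i2 = 1/f₂ − 1/d_o2 = 1/(38.8) − 1/(50.61) = 0.006014, so d_i2 = 166 cm.
The final image is real, 166 cm to the right of lens 2 (overall magnification ≈ -0.42).

166 cm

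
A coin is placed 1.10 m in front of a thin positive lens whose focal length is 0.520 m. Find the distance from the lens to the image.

0.986 m

Thin-lens equation: 1/q = 1/f − 1/p = 1/(0.5200) − 1/(1.10) = 1.923 − 0.9091 = 1.014, so q = 0.986 m.
The image is real, inverted and reduced, on the far side of the lens.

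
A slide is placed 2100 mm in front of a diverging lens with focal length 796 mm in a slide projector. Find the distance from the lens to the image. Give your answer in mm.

For a diverging lens, f = -796 mm.
Thin-lens equation: 1/v = 1/f − 1/u = 1/(-796.0) − 1/(2100) = -0.001256 − 0.0004762 = -0.001732, so v = -577 mm.
The image is virtual, upright and reduced, on the same side as the object.

577 mm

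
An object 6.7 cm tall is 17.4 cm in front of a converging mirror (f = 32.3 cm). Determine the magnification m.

1/d_i = 1/f − 1/d_o = 1/(32.30) − 1/(17.4) = -0.02651, so d_i = -37.72 cm.
m = −d_i/d_o = −(-37.72)/(17.4) = +2.17.
The image is virtual, upright and enlarged, behind the mirror.

m = +2.17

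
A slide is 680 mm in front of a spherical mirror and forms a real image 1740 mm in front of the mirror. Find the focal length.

f = 489 mm (concave)

Real image ⇒ d_i = +1740 mm.
1/f = 1/d_o + 1/d_i = 1/(680) + 1/(1740) = 0.002045, so f = 489 mm.
Since f is positive, the spherical mirror is concave.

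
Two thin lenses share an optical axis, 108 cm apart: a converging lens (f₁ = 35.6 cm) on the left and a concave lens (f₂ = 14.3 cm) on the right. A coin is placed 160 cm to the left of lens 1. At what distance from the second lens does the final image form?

11.6 cm

Lens 1: 1/d_i1 = 1/f₁ − 1/d_o1 = 1/(35.6) − 1/(160) = 0.02184, so d_i1 = 45.79 cm.
The intermediate image is 45.79 cm to the right of lens 1, which is 108 − (45.79) = 62.21 cm to the left of lens 2, so d_o2 = +62.21 cm.
Lens 2 is diverging, so f₂ = −14.3 cm.
Lens 2: 1/d_i2 = 1/f₂ − 1/d_o2 = 1/(-14.3) − 1/(62.21) = -0.08600, so d_i2 = -11.6 cm.
The final image is virtual, 11.6 cm to the left of lens 2 (overall magnification ≈ -0.053).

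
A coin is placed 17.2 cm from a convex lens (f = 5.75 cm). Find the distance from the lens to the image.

8.64 cm

Thin-lens equation: 1/s_i = 1/f − 1/s_o = 1/(5.750) − 1/(17.2) = 0.1739 − 0.05814 = 0.1158, so s_i = 8.64 cm.
The image is real, inverted and reduced, on the far side of the lens.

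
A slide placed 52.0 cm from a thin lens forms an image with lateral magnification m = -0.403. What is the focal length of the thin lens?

f = 14.9 cm (converging)

m = −d_i/d_o ⇒ d_i = −m·d_o = −(-0.403)·(52.0) = 20.96 cm.
1/f = 1/d_o + 1/d_i = 1/(52.0) + 1/(20.96) = 0.06694, so f = 14.9 cm.
Since f is positive, the thin lens is converging.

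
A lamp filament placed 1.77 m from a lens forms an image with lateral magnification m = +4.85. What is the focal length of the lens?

m = −d_i/d_o ⇒ d_i = −m·d_o = −(+4.85)·(1.77) = -8.585 m.
1/f = 1/d_o + 1/d_i = 1/(1.77) + 1/(-8.585) = 0.4485, so f = 2.23 m.
Since f is positive, the lens is converging.

f = 2.23 m (converging)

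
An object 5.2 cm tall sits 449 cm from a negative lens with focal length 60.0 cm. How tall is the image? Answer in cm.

0.613 cm

For a negative lens, f = -60.0 cm.
1/d_i = 1/f − 1/d_o = 1/(-60.00) − 1/(449) = -0.01889, so d_i = -52.93 cm.
m = −d_i/d_o = +0.1179.
|h_i| = |m|·h_o = 0.1179 × 5.2 = 0.613 cm. The image is virtual, upright and reduced, on the same side as the object.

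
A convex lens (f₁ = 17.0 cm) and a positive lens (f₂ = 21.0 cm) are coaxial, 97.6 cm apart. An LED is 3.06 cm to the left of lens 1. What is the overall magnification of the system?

Lens 1: 1/d_i1 = 1/(17.0) − 1/(3.06) = -0.2680, so d_i1 = -3.732 cm; m₁ = −d_i1/d_o1 = +1.220.
d_o2 = 97.6 − (-3.732) = 101.3 cm.
Lens 2: 1/d_i2 = 1/(21.0) − 1/(101.3) = 0.03775, so d_i2 = 26.49 cm; m₂ = −d_i2/d_o2 = -0.2615.
m = m₁·m₂ = (+1.220)(-0.2615) = -0.319.

m = -0.319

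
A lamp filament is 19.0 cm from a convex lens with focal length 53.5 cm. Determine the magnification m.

1/d_i = 1/f − 1/d_o = 1/(53.50) − 1/(19.0) = -0.03394, so d_i = -29.46 cm.
m = −d_i/d_o = −(-29.46)/(19.0) = +1.55.
The image is virtual, upright and enlarged, on the same side as the object.

m = +1.55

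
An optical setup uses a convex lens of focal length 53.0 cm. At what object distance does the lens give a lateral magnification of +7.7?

46.1 cm

m = −d_i/d_o ⇒ d_i = −m·d_o.
1/f = 1/d_o + 1/d_i = 1/d_o − 1/(m·d_o) = (1 − 1/m)/d_o, so d_o = f(1 − 1/m) = (53.00)(1 − 1/(+7.7)) = 46.1 cm.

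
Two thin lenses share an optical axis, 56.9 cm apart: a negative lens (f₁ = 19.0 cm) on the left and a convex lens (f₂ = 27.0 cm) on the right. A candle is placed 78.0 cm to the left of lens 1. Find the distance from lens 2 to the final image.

43.1 cm

Lens 1 is diverging, so f₁ = −19.0 cm.
Lens 1: 1/d_i1 = 1/f₁ − 1/d_o1 = 1/(-19.0) − 1/(78.0) = -0.06545, so d_i1 = -15.28 cm.
The intermediate image is 15.28 cm to the left of lens 1 (virtual), which is 56.9 − (-15.28) = 72.18 cm to the left of lens 2, so d_o2 = +72.18 cm.
Lens 2: 1/d_i2 = 1/f₂ − 1/d_o2 = 1/(27.0) − 1/(72.18) = 0.02318, so d_i2 = 43.1 cm.
The final image is real, 43.1 cm to the right of lens 2 (overall magnification ≈ -0.12).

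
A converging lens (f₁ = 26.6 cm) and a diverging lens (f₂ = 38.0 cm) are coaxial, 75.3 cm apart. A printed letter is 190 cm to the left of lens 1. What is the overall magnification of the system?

m = -0.0751

Lens 1: 1/d_i1 = 1/(26.6) − 1/(190) = 0.03233, so d_i1 = 30.93 cm; m₁ = −d_i1/d_o1 = -0.1628.
d_o2 = 75.3 − (30.93) = 44.37 cm.
f₂ = −38.0 cm (diverging).
Lens 2: 1/d_i2 = 1/(-38.0) − 1/(44.37) = -0.04885, so d_i2 = -20.47 cm; m₂ = −d_i2/d_o2 = +0.4613.
m = m₁·m₂ = (-0.1628)(+0.4613) = -0.0751.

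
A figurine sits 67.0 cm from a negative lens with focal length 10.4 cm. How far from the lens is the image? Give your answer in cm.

9.00 cm

For a negative lens, f = -10.4 cm.
Thin-lens equation: 1/s_i = 1/f − 1/s_o = 1/(-10.40) − 1/(67.0) = -0.09615 − 0.01493 = -0.1111, so s_i = -9.00 cm.
The image is virtual, upright and reduced, on the same side as the object.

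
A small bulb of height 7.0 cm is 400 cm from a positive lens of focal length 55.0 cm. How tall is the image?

1.12 cm

1/d_i = 1/f − 1/d_o = 1/(55.00) − 1/(400) = 0.01568, so d_i = 63.77 cm.
m = −d_i/d_o = -0.1594.
|h_i| = |m|·h_o = 0.1594 × 7.0 = 1.12 cm. The image is real, inverted and reduced, on the far side of the lens.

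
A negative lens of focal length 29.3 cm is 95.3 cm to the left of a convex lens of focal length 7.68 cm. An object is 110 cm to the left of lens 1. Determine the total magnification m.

m = -0.0146

f₁ = −29.3 cm (diverging).
Lens 1: 1/d_i1 = 1/(-29.3) − 1/(110) = -0.04322, so d_i1 = -23.14 cm; m₁ = −d_i1/d_o1 = +0.2104.
d_o2 = 95.3 − (-23.14) = 118.4 cm.
Lens 2: 1/d_i2 = 1/(7.68) − 1/(118.4) = 0.1218, so d_i2 = 8.213 cm; m₂ = −d_i2/d_o2 = -0.06936.
m = m₁·m₂ = (+0.2104)(-0.06936) = -0.0146.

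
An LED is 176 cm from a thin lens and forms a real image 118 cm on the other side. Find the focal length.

Real image ⇒ d_i = +118 cm.
1/f = 1/d_o + 1/d_i = 1/(176) + 1/(118) = 0.01416, so f = 70.6 cm.
Since f is positive, the thin lens is converging.

f = 70.6 cm (converging)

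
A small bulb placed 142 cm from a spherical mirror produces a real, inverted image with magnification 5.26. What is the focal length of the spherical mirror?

f = 119 cm (concave)

m = −d_i/d_o ⇒ d_i = −m·d_o = −(-5.26)·(142) = 746.9 cm.
1/f = 1/d_o + 1/d_i = 1/(142) + 1/(746.9) = 0.008381, so f = 119 cm.
Since f is positive, the spherical mirror is concave.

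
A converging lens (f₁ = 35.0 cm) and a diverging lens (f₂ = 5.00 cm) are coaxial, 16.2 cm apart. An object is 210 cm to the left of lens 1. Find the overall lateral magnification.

m = +0.0481

Lens 1: 1/d_i1 = 1/(35.0) − 1/(210) = 0.02381, so d_i1 = 42.00 cm; m₁ = −d_i1/d_o1 = -0.2000.
d_o2 = 16.2 − (42.00) = -25.80 cm (virtual object).
f₂ = −5.00 cm (diverging).
Lens 2: 1/d_i2 = 1/(-5.00) − 1/(-25.80) = -0.1612, so d_i2 = -6.202 cm; m₂ = −d_i2/d_o2 = -0.2404.
m = m₁·m₂ = (-0.2000)(-0.2404) = +0.0481.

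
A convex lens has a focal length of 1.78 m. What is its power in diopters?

P = 1/f = 1/(1.78 m) = +0.562 D.

P = +0.562 D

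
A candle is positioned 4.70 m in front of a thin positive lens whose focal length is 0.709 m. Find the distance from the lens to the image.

0.835 m

Lens equation: 1/d_i = 1/f − 1/d_o = 1/(0.7090) − 1/(4.70) = 1.410 − 0.2128 = 1.198, so d_i = 0.835 m.
The image is real, inverted and reduced, on the far side of the lens.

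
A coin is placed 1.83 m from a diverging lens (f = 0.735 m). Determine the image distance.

0.524 m

For a diverging lens, f = -0.735 m.
Lens equation: 1/v = 1/f − 1/u = 1/(-0.7350) − 1/(1.83) = -1.361 − 0.5464 = -1.907, so v = -0.524 m.
The image is virtual, upright and reduced, on the same side as the object.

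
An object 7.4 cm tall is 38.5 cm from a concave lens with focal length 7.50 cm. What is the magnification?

For a concave lens, f = -7.50 cm.
1/d_i = 1/f − 1/d_o = 1/(-7.500) − 1/(38.5) = -0.1593, so d_i = -6.277 cm.
m = −d_i/d_o = −(-6.277)/(38.5) = +0.163.
The image is virtual, upright and reduced, on the same side as the object.

m = +0.163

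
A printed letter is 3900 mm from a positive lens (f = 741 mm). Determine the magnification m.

1/d_i = 1/f − 1/d_o = 1/(741.0) − 1/(3900) = 0.001093, so d_i = 914.8 mm.
m = −d_i/d_o = −(914.8)/(3900) = -0.235.
The image is real, inverted and reduced, on the far side of the lens.

m = -0.235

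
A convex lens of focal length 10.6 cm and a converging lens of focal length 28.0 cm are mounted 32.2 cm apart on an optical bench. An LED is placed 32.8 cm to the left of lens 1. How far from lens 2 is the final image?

Lens 1: 1/d_i1 = 1/f₁ − 1/d_o1 = 1/(10.6) − 1/(32.8) = 0.06385, so d_i1 = 15.66 cm.
The intermediate image is 15.66 cm to the right of lens 1, which is 32.2 − (15.66) = 16.54 cm to the left of lens 2, so d_o2 = +16.54 cm.
Lens 2: 1/d_i2 = 1/f₂ − 1/d_o2 = 1/(28.0) − 1/(16.54) = -0.02475, so d_i2 = -40.4 cm.
The final image is virtual, 40.4 cm to the left of lens 2 (overall magnification ≈ -1.2).

40.4 cm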